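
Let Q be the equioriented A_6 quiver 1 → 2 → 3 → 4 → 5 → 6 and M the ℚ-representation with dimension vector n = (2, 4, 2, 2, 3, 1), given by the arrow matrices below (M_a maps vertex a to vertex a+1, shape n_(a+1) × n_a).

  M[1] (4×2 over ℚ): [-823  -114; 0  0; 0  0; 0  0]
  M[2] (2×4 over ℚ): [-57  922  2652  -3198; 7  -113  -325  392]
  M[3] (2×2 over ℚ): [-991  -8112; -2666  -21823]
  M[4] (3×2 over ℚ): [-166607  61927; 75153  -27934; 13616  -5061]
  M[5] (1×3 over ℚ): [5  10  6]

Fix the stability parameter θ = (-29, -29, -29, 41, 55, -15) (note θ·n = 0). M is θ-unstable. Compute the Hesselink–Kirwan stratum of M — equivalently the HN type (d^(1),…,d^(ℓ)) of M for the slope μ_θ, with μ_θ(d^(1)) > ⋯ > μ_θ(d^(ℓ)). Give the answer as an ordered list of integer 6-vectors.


Interval decomposition of M: I[1,1], I[1,6], I[2,2]^2, I[2,5], I[5,5].
HN type (ℓ=4): μ^(1)=55; μ^(2)=41; μ^(3)=27; μ^(4)=-29

((0, 0, 0, 0, 2, 0); (0, 0, 0, 1, 0, 0); (0, 0, 0, 1, 1, 1); (2, 4, 2, 0, 0, 0))


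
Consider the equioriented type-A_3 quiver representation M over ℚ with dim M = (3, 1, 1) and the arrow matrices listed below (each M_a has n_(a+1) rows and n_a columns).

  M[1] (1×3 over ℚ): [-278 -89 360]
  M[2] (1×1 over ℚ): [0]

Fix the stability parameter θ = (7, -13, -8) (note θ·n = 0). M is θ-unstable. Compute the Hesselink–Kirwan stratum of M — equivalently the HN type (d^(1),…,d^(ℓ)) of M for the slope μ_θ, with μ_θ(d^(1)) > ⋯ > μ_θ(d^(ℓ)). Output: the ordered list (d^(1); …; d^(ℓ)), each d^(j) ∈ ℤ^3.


Barcode: M ≅ I[1,1]^2, I[1,2], I[3,3]. HN layers by μ_θ (3 steps, strictly decreasing):
  μ^(1)=7; μ^(2)=-3; μ^(3)=-8

((2, 0, 0); (1, 1, 0); (0, 0, 1))


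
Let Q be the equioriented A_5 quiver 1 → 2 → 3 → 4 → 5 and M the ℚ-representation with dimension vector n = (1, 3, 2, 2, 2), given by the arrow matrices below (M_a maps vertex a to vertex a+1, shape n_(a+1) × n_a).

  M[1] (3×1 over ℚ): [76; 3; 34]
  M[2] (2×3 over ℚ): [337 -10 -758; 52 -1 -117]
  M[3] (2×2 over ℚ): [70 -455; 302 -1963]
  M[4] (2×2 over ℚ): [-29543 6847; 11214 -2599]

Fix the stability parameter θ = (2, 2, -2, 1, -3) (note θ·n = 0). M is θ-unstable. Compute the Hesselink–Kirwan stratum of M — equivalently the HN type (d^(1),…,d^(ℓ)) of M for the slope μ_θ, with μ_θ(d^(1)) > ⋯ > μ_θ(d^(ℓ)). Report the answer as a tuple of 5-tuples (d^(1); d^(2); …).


Interval decomposition of M: I[1,5], I[2,2], I[2,3], I[4,5].
HN type (ℓ=3): μ^(1)=2; μ^(2)=0; μ^(3)=-1

((0, 1, 0, 0, 0); (1, 2, 2, 1, 1); (0, 0, 0, 1, 1))


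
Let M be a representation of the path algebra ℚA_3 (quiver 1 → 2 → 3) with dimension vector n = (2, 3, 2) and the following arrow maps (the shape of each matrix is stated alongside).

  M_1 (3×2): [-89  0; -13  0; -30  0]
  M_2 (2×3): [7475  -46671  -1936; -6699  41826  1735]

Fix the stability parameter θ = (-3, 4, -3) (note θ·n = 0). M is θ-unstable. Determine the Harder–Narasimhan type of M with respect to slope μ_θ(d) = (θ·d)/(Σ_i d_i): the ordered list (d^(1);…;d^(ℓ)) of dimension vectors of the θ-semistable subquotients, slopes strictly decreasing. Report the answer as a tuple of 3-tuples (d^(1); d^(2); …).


Interval decomposition of M: I[1,1], I[1,3], I[2,2], I[2,3].
HN type (ℓ=3): μ^(1)=4; μ^(2)=1/2; μ^(3)=-3

((0, 1, 0); (0, 2, 2); (2, 0, 0))


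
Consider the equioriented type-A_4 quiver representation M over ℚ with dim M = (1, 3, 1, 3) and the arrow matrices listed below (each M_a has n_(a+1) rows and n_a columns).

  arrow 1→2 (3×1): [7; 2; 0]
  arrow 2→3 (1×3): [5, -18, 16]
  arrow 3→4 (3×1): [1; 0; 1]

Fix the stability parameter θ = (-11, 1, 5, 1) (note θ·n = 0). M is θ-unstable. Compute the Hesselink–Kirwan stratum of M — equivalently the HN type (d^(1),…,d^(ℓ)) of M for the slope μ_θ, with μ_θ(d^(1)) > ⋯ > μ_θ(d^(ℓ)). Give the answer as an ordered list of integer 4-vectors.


Via rank(M_{q-1}∘⋯∘M_p): M ≅ I[1,4], I[2,2]^2, I[4,4]^2.
μ_θ-semistable layers: μ^(1)=3; μ^(2)=1; μ^(3)=-11

((0, 0, 1, 1); (0, 3, 0, 2); (1, 0, 0, 0))


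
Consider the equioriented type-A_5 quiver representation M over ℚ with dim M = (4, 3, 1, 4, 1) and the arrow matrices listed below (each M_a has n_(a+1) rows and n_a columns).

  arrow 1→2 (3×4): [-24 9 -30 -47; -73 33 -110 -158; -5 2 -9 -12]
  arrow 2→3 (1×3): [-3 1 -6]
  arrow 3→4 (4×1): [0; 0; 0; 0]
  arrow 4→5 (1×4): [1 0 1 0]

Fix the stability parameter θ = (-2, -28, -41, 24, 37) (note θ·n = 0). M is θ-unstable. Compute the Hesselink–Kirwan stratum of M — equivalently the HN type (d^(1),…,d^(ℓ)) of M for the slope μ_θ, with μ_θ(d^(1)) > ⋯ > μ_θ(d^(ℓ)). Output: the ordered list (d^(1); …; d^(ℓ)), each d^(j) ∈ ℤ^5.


Barcode: M ≅ I[1,1], I[1,2]^2, I[1,3], I[4,4]^3, I[4,5]. HN layers by μ_θ (5 steps, strictly decreasing):
  μ^(1)=37; μ^(2)=24; μ^(3)=-2; μ^(4)=-15; μ^(5)=-71/3

((0, 0, 0, 0, 1); (0, 0, 0, 4, 0); (1, 0, 0, 0, 0); (2, 2, 0, 0, 0); (1, 1, 1, 0, 0))


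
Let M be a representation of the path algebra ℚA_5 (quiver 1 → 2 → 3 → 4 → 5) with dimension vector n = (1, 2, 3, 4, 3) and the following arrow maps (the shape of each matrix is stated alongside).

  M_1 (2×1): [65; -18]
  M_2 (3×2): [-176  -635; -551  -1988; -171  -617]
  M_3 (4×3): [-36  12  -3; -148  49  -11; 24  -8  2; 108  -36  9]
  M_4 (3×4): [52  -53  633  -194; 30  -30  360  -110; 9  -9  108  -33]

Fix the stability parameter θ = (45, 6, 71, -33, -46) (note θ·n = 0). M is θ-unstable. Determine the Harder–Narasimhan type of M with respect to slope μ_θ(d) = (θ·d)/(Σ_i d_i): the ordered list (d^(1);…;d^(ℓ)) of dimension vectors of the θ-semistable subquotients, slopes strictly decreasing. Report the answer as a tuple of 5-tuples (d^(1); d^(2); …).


Barcode: M ≅ I[1,4], I[2,5], I[3,3], I[4,4], I[4,5], I[5,5]. HN layers by μ_θ (6 steps, strictly decreasing):
  μ^(1)=71; μ^(2)=89/4; μ^(3)=-1/2; μ^(4)=-33; μ^(5)=-79/2; μ^(6)=-46

((0, 0, 1, 0, 0); (1, 1, 1, 1, 0); (0, 1, 1, 1, 1); (0, 0, 0, 1, 0); (0, 0, 0, 1, 1); (0, 0, 0, 0, 1))


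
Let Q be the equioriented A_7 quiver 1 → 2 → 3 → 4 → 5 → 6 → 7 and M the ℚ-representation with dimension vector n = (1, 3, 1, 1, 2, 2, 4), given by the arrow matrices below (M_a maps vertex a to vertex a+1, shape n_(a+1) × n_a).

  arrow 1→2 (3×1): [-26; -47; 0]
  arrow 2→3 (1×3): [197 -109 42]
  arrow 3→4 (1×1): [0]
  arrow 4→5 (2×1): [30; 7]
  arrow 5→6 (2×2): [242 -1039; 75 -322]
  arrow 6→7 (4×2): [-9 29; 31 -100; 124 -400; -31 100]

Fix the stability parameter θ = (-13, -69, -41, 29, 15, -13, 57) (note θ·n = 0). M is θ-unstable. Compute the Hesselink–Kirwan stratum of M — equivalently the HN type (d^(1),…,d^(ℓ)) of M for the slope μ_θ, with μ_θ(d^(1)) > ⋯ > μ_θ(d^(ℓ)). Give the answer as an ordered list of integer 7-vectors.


Interval decomposition of M: I[1,3], I[2,2]^2, I[4,7], I[5,7], I[7,7]^2.
HN type (ℓ=5): μ^(1)=57; μ^(2)=31/3; μ^(3)=1; μ^(4)=-41; μ^(5)=-69

((0, 0, 0, 0, 0, 0, 4); (0, 0, 0, 1, 1, 1, 0); (0, 0, 0, 0, 1, 1, 0); (1, 1, 1, 0, 0, 0, 0); (0, 2, 0, 0, 0, 0, 0))


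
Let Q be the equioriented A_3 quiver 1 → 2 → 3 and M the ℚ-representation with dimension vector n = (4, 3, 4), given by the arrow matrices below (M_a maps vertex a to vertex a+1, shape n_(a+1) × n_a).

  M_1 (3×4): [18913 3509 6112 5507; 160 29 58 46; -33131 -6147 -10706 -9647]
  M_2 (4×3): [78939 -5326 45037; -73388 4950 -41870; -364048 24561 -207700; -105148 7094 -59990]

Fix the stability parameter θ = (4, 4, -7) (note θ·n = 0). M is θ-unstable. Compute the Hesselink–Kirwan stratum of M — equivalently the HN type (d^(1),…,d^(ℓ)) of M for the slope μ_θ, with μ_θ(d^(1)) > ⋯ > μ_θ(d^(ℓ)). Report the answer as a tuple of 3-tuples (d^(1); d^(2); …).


Barcode: M ≅ I[1,1], I[1,3]^3, I[3,3]. HN layers by μ_θ (3 steps, strictly decreasing):
  μ^(1)=4; μ^(2)=1/3; μ^(3)=-7

((1, 0, 0); (3, 3, 3); (0, 0, 1))


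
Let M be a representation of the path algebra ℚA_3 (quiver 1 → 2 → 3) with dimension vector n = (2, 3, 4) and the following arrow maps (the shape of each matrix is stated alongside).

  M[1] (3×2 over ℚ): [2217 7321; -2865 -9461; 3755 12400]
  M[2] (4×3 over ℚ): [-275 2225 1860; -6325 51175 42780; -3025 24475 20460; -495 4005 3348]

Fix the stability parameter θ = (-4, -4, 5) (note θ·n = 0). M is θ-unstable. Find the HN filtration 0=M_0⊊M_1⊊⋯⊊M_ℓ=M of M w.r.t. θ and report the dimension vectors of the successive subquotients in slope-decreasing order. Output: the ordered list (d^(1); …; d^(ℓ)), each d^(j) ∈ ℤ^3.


Via rank(M_{q-1}∘⋯∘M_p): M ≅ I[1,2]^2, I[2,3], I[3,3]^3.
μ_θ-semistable layers: μ^(1)=5; μ^(2)=-4

((0, 0, 4); (2, 3, 0))


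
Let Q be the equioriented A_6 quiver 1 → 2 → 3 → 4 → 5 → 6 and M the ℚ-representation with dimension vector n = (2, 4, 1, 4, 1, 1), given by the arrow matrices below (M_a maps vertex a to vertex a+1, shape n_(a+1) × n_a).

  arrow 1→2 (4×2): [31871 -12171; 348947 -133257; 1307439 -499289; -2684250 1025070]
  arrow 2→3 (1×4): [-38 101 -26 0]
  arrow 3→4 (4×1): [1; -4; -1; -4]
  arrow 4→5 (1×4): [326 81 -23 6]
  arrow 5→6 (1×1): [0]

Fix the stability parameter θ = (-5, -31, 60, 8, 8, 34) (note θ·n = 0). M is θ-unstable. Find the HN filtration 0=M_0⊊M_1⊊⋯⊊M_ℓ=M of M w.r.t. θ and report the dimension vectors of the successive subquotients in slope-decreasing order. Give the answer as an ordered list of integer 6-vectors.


Via rank(M_{q-1}∘⋯∘M_p): M ≅ I[1,2], I[1,5], I[2,2]^2, I[4,4]^3, I[6,6].
μ_θ-semistable layers: μ^(1)=34; μ^(2)=76/3; μ^(3)=8; μ^(4)=-18; μ^(5)=-31

((0, 0, 0, 0, 0, 1); (0, 0, 1, 1, 1, 0); (0, 0, 0, 3, 0, 0); (2, 2, 0, 0, 0, 0); (0, 2, 0, 0, 0, 0))


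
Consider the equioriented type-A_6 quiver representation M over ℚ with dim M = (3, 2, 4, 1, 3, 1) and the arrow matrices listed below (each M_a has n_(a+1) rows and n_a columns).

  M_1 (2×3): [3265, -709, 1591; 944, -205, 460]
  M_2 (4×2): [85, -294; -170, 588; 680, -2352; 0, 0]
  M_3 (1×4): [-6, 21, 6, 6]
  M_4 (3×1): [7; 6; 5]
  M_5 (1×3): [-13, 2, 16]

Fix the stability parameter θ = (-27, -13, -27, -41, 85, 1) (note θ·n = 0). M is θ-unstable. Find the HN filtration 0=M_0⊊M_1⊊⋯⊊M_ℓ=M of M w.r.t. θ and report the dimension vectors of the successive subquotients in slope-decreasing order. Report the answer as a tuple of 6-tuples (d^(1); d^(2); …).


Barcode: M ≅ I[1,1], I[1,2], I[1,3], I[3,3]^2, I[3,6], I[5,5]^2. HN layers by μ_θ (6 steps, strictly decreasing):
  μ^(1)=85; μ^(2)=43; μ^(3)=-13; μ^(4)=-20; μ^(5)=-27; μ^(6)=-34

((0, 0, 0, 0, 2, 0); (0, 0, 0, 0, 1, 1); (0, 1, 0, 0, 0, 0); (0, 1, 1, 0, 0, 0); (3, 0, 2, 0, 0, 0); (0, 0, 1, 1, 0, 0))


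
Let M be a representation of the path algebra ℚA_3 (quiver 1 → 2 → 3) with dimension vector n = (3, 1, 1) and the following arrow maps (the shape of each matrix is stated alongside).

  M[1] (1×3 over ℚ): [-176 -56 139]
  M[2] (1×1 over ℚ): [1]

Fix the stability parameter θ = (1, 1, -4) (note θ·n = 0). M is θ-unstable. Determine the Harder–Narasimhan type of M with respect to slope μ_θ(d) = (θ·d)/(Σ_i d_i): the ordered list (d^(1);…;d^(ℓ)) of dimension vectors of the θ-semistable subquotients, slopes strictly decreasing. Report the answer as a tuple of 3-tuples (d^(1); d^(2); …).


Barcode: M ≅ I[1,1]^2, I[1,3]. HN layers by μ_θ (2 steps, strictly decreasing):
  μ^(1)=1; μ^(2)=-2/3

((2, 0, 0); (1, 1, 1))


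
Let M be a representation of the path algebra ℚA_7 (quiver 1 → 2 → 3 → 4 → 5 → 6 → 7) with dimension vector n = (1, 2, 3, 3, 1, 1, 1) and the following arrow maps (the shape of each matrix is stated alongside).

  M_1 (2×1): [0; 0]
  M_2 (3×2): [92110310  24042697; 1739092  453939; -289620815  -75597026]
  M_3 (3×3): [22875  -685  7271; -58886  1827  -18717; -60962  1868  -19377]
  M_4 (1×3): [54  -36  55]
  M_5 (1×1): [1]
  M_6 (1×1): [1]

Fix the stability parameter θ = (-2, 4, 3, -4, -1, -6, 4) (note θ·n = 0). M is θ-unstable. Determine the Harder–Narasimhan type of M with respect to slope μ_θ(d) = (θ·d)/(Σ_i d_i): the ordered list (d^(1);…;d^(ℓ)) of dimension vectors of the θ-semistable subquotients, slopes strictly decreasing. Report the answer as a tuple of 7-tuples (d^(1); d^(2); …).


Via rank(M_{q-1}∘⋯∘M_p): M ≅ I[1,1], I[2,4], I[2,7], I[3,4].
μ_θ-semistable layers: μ^(1)=4; μ^(2)=1; μ^(3)=-1/2; μ^(4)=-4/5; μ^(5)=-2

((0, 0, 0, 0, 0, 0, 1); (0, 1, 1, 1, 0, 0, 0); (0, 0, 1, 1, 0, 0, 0); (0, 1, 1, 1, 1, 1, 0); (1, 0, 0, 0, 0, 0, 0))


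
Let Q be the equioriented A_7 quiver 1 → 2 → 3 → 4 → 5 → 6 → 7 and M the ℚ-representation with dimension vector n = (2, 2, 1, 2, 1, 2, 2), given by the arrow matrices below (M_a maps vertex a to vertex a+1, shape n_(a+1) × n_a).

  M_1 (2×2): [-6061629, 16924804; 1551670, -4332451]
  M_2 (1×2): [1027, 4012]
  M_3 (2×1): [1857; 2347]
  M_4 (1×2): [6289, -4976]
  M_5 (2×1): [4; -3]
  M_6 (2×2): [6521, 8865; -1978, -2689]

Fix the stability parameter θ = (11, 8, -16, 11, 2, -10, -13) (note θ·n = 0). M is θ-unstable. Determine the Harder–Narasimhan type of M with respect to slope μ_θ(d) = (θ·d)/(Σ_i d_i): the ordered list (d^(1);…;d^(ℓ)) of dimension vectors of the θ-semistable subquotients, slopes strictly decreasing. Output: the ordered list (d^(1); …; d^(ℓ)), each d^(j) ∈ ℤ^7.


Via rank(M_{q-1}∘⋯∘M_p): M ≅ I[1,2], I[1,7], I[4,4], I[6,7].
μ_θ-semistable layers: μ^(1)=11; μ^(2)=19/2; μ^(3)=-1; μ^(4)=-23/2

((0, 0, 0, 1, 0, 0, 0); (1, 1, 0, 0, 0, 0, 0); (1, 1, 1, 1, 1, 1, 1); (0, 0, 0, 0, 0, 1, 1))


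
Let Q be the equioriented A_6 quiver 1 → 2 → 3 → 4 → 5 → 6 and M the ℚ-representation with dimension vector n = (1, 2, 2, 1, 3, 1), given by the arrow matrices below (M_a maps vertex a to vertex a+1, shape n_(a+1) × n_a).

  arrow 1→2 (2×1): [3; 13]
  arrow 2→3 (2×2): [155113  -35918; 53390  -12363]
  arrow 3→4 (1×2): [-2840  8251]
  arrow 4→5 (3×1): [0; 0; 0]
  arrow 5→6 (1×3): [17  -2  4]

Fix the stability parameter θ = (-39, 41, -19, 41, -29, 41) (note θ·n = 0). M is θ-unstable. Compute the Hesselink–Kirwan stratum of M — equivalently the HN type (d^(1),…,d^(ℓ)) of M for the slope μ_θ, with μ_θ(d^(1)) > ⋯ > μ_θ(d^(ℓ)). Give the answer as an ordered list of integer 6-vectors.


Interval decomposition of M: I[1,4], I[2,3], I[5,5]^2, I[5,6].
HN type (ℓ=4): μ^(1)=41; μ^(2)=11; μ^(3)=-29; μ^(4)=-39

((0, 0, 0, 1, 0, 1); (0, 2, 2, 0, 0, 0); (0, 0, 0, 0, 3, 0); (1, 0, 0, 0, 0, 0))


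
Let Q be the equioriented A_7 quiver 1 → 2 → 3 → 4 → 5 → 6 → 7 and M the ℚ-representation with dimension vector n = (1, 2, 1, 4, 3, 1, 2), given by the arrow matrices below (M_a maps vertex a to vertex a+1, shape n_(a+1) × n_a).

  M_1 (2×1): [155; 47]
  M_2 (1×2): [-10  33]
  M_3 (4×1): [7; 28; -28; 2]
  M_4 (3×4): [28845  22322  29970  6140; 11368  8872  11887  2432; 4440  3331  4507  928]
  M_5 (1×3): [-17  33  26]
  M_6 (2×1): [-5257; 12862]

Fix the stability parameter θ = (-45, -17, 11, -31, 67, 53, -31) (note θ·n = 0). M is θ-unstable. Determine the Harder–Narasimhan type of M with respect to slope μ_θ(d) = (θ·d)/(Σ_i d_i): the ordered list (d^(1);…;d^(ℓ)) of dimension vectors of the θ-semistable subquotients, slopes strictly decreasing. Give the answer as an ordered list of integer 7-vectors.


Barcode: M ≅ I[1,7], I[2,2], I[4,4], I[4,5]^2, I[7,7]. HN layers by μ_θ (6 steps, strictly decreasing):
  μ^(1)=67; μ^(2)=89/3; μ^(3)=-10; μ^(4)=-17; μ^(5)=-31; μ^(6)=-45

((0, 0, 0, 0, 2, 0, 0); (0, 0, 0, 0, 1, 1, 1); (0, 0, 1, 1, 0, 0, 0); (0, 2, 0, 0, 0, 0, 0); (0, 0, 0, 3, 0, 0, 1); (1, 0, 0, 0, 0, 0, 0))


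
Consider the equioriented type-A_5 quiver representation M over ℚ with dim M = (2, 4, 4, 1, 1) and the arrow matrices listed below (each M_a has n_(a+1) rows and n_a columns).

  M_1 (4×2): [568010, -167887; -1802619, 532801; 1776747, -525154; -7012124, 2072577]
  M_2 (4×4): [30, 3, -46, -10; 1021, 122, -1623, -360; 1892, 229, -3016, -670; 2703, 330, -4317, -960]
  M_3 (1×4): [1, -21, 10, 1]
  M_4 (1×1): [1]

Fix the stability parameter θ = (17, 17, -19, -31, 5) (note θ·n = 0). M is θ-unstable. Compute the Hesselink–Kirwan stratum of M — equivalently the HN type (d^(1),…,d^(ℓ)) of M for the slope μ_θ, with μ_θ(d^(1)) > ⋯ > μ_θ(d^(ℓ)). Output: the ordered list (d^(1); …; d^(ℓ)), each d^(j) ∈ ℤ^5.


Interval decomposition of M: I[1,2], I[1,5], I[2,2], I[2,3], I[3,3]^2.
HN type (ℓ=5): μ^(1)=17; μ^(2)=5; μ^(3)=-1; μ^(4)=-4; μ^(5)=-19

((1, 2, 0, 0, 0); (0, 0, 0, 0, 1); (0, 1, 1, 0, 0); (1, 1, 1, 1, 0); (0, 0, 2, 0, 0))


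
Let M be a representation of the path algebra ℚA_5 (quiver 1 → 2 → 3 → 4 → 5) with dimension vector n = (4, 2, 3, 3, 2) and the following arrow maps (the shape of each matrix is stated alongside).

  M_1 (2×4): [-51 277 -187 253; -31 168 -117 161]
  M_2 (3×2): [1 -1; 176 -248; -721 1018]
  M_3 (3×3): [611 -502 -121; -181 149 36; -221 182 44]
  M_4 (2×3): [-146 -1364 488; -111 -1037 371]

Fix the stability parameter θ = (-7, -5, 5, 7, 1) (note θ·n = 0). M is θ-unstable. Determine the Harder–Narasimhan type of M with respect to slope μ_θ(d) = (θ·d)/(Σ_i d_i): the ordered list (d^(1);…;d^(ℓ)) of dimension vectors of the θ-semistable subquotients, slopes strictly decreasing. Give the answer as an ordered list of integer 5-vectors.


Barcode: M ≅ I[1,1]^2, I[1,4], I[1,5], I[3,5]. HN layers by μ_θ (5 steps, strictly decreasing):
  μ^(1)=7; μ^(2)=5; μ^(3)=13/3; μ^(4)=-5; μ^(5)=-7

((0, 0, 0, 1, 0); (0, 0, 1, 0, 0); (0, 0, 2, 2, 2); (0, 2, 0, 0, 0); (4, 0, 0, 0, 0))


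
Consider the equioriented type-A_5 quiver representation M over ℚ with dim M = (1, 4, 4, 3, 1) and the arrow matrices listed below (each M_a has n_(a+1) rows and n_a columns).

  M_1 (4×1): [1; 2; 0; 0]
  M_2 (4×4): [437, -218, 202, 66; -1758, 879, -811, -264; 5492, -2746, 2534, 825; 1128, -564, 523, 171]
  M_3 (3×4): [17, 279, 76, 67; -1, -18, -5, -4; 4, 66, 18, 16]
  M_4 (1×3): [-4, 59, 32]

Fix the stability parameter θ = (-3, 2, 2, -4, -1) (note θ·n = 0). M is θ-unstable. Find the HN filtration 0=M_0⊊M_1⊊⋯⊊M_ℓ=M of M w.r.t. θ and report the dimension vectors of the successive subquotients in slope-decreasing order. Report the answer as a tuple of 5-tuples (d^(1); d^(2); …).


Barcode: M ≅ I[1,5], I[2,3], I[2,4]^2. HN layers by μ_θ (4 steps, strictly decreasing):
  μ^(1)=2; μ^(2)=0; μ^(3)=-1/4; μ^(4)=-3

((0, 1, 1, 0, 0); (0, 2, 2, 2, 0); (0, 1, 1, 1, 1); (1, 0, 0, 0, 0))


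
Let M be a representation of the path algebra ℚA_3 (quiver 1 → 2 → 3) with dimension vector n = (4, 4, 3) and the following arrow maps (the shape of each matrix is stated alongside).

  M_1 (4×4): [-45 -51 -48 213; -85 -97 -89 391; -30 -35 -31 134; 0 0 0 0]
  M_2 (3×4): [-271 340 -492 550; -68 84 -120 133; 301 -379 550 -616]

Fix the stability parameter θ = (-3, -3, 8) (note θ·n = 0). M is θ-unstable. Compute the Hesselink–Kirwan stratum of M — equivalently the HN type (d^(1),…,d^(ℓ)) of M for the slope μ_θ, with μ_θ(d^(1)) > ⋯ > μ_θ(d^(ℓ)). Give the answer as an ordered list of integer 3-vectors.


Barcode: M ≅ I[1,1], I[1,3]^3, I[2,2]. HN layers by μ_θ (2 steps, strictly decreasing):
  μ^(1)=8; μ^(2)=-3

((0, 0, 3); (4, 4, 0))


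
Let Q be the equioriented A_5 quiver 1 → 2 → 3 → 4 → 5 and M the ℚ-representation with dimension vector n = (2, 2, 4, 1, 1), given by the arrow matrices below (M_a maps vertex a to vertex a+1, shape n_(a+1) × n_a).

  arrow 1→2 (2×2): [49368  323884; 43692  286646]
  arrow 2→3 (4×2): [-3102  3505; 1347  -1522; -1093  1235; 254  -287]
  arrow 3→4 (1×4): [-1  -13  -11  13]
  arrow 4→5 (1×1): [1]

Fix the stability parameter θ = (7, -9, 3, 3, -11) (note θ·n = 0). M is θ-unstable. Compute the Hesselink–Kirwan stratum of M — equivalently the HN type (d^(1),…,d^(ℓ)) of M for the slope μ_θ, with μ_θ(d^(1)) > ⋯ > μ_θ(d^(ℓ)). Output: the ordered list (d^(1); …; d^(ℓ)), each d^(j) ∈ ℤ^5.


Via rank(M_{q-1}∘⋯∘M_p): M ≅ I[1,1], I[1,5], I[2,3], I[3,3]^2.
μ_θ-semistable layers: μ^(1)=7; μ^(2)=3; μ^(3)=-7/5; μ^(4)=-9

((1, 0, 0, 0, 0); (0, 0, 3, 0, 0); (1, 1, 1, 1, 1); (0, 1, 0, 0, 0))


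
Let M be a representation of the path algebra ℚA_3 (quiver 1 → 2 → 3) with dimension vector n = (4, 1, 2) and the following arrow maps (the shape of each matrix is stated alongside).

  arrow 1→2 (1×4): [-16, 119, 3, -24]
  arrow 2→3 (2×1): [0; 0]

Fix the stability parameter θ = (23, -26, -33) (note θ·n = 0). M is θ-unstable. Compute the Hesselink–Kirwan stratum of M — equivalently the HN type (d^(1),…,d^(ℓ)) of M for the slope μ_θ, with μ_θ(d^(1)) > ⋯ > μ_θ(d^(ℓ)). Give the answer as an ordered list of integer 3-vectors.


Interval decomposition of M: I[1,1]^3, I[1,2], I[3,3]^2.
HN type (ℓ=3): μ^(1)=23; μ^(2)=-3/2; μ^(3)=-33

((3, 0, 0); (1, 1, 0); (0, 0, 2))


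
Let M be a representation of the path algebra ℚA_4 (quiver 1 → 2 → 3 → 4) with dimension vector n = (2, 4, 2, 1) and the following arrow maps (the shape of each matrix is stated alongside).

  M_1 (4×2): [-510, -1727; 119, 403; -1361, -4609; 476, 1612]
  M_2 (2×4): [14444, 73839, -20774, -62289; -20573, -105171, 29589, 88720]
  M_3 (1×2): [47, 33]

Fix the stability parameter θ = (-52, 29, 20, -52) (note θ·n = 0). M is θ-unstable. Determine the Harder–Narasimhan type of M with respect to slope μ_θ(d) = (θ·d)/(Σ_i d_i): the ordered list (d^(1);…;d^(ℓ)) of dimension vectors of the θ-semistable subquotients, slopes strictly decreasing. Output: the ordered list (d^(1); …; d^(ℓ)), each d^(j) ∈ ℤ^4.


Via rank(M_{q-1}∘⋯∘M_p): M ≅ I[1,3], I[1,4], I[2,2]^2.
μ_θ-semistable layers: μ^(1)=29; μ^(2)=49/2; μ^(3)=-1; μ^(4)=-52

((0, 2, 0, 0); (0, 1, 1, 0); (0, 1, 1, 1); (2, 0, 0, 0))


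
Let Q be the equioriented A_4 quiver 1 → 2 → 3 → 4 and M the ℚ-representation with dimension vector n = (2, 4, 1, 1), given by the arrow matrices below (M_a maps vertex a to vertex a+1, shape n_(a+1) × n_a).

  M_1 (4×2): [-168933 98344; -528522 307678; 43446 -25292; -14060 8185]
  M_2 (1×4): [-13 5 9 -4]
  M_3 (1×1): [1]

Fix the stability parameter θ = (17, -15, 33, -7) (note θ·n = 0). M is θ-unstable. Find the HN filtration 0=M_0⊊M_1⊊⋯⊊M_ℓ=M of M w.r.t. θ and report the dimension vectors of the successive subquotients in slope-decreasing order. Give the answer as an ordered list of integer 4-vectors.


Interval decomposition of M: I[1,2], I[1,4], I[2,2]^2.
HN type (ℓ=3): μ^(1)=13; μ^(2)=1; μ^(3)=-15

((0, 0, 1, 1); (2, 2, 0, 0); (0, 2, 0, 0))


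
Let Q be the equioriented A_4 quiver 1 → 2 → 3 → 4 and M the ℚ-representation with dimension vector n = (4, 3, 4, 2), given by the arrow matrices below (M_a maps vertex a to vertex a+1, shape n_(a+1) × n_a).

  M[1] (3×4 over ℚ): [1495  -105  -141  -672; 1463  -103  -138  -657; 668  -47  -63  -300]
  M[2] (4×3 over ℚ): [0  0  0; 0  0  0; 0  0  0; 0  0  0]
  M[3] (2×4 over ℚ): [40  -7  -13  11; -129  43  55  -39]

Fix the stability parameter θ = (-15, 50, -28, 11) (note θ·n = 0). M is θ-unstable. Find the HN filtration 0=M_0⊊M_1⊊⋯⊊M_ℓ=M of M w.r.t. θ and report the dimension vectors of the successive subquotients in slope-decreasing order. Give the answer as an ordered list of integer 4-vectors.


Interval decomposition of M: I[1,1], I[1,2]^3, I[3,3]^2, I[3,4]^2.
HN type (ℓ=4): μ^(1)=50; μ^(2)=11; μ^(3)=-15; μ^(4)=-28

((0, 3, 0, 0); (0, 0, 0, 2); (4, 0, 0, 0); (0, 0, 4, 0))


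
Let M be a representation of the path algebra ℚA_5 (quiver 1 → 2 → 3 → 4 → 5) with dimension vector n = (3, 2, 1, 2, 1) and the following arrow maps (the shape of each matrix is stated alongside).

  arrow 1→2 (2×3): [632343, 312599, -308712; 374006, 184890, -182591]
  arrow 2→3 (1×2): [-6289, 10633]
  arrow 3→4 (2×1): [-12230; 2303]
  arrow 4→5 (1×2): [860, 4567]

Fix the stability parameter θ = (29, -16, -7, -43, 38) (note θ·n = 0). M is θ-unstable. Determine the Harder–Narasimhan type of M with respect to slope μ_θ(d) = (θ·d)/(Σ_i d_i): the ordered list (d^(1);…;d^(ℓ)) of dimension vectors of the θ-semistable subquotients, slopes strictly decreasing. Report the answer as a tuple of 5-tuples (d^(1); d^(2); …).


Via rank(M_{q-1}∘⋯∘M_p): M ≅ I[1,1], I[1,2], I[1,5], I[4,4].
μ_θ-semistable layers: μ^(1)=38; μ^(2)=29; μ^(3)=13/2; μ^(4)=-37/4; μ^(5)=-43

((0, 0, 0, 0, 1); (1, 0, 0, 0, 0); (1, 1, 0, 0, 0); (1, 1, 1, 1, 0); (0, 0, 0, 1, 0))


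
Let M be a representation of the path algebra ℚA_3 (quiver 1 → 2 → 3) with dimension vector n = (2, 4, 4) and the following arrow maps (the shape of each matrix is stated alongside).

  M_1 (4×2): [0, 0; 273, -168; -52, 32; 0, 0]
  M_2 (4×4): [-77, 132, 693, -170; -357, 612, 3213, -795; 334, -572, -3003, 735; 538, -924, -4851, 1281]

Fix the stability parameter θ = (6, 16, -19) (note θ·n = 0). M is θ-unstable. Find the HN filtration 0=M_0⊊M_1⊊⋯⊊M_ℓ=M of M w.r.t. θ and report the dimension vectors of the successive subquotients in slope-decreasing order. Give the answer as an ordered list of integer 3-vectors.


Barcode: M ≅ I[1,1], I[1,2], I[2,3]^3, I[3,3]. HN layers by μ_θ (4 steps, strictly decreasing):
  μ^(1)=16; μ^(2)=6; μ^(3)=-3/2; μ^(4)=-19

((0, 1, 0); (2, 0, 0); (0, 3, 3); (0, 0, 1))


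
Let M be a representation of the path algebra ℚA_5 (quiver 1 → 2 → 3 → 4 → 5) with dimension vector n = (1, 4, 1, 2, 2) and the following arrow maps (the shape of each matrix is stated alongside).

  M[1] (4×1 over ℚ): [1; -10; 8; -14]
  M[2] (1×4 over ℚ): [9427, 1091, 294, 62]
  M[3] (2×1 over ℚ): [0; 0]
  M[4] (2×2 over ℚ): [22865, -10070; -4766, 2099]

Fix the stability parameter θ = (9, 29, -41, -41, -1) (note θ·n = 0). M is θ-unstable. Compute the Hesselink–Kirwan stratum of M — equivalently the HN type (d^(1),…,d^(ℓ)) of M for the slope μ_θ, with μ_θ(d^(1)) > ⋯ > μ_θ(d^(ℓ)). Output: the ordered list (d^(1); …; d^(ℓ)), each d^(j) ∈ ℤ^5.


Interval decomposition of M: I[1,3], I[2,2]^3, I[4,5]^2.
HN type (ℓ=3): μ^(1)=29; μ^(2)=-1; μ^(3)=-41

((0, 3, 0, 0, 0); (1, 1, 1, 0, 2); (0, 0, 0, 2, 0))


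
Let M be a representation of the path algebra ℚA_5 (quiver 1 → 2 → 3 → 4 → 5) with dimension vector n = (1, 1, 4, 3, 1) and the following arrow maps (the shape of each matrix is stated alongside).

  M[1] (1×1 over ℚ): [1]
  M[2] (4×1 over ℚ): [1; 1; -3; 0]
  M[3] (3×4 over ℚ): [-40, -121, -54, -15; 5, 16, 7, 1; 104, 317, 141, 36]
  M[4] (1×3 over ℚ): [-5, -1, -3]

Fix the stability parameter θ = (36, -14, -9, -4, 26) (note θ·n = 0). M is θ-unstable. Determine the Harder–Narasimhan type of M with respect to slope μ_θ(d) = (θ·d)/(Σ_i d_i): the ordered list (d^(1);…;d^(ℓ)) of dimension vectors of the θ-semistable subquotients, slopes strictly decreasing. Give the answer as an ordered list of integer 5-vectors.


Barcode: M ≅ I[1,5], I[3,3], I[3,4]^2. HN layers by μ_θ (4 steps, strictly decreasing):
  μ^(1)=26; μ^(2)=9/4; μ^(3)=-4; μ^(4)=-9

((0, 0, 0, 0, 1); (1, 1, 1, 1, 0); (0, 0, 0, 2, 0); (0, 0, 3, 0, 0))


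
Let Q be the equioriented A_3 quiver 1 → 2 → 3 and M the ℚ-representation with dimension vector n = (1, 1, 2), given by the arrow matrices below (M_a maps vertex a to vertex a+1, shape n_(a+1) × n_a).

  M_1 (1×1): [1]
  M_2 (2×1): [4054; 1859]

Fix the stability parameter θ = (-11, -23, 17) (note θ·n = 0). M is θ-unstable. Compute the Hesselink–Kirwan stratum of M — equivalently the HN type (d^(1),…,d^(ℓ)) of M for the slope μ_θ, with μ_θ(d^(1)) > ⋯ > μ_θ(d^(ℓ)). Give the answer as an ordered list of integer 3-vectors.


Via rank(M_{q-1}∘⋯∘M_p): M ≅ I[1,3], I[3,3].
μ_θ-semistable layers: μ^(1)=17; μ^(2)=-17

((0, 0, 2); (1, 1, 0))


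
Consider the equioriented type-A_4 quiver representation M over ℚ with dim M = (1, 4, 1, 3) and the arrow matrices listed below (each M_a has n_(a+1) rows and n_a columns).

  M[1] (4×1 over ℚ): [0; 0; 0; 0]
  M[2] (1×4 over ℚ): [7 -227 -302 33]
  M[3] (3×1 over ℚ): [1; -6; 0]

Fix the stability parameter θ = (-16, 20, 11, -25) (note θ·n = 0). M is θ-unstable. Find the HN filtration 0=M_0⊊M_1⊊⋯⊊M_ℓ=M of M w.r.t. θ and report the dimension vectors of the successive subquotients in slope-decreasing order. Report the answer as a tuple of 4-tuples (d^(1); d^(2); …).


Interval decomposition of M: I[1,1], I[2,2]^3, I[2,4], I[4,4]^2.
HN type (ℓ=4): μ^(1)=20; μ^(2)=2; μ^(3)=-16; μ^(4)=-25

((0, 3, 0, 0); (0, 1, 1, 1); (1, 0, 0, 0); (0, 0, 0, 2))


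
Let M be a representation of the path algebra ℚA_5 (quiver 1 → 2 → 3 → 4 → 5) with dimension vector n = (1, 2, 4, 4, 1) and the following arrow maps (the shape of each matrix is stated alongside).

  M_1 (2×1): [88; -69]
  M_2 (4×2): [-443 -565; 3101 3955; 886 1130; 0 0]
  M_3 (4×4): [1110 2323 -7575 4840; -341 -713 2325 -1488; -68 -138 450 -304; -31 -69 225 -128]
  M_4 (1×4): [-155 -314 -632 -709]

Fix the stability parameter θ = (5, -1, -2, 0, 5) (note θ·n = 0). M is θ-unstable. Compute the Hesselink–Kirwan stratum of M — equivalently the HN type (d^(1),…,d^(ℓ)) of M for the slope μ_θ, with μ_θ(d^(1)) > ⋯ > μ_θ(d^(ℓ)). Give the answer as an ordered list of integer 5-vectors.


Via rank(M_{q-1}∘⋯∘M_p): M ≅ I[1,5], I[2,2], I[3,3]^2, I[3,4], I[4,4]^2.
μ_θ-semistable layers: μ^(1)=5; μ^(2)=1/2; μ^(3)=0; μ^(4)=-1; μ^(5)=-2

((0, 0, 0, 0, 1); (1, 1, 1, 1, 0); (0, 0, 0, 3, 0); (0, 1, 0, 0, 0); (0, 0, 3, 0, 0))


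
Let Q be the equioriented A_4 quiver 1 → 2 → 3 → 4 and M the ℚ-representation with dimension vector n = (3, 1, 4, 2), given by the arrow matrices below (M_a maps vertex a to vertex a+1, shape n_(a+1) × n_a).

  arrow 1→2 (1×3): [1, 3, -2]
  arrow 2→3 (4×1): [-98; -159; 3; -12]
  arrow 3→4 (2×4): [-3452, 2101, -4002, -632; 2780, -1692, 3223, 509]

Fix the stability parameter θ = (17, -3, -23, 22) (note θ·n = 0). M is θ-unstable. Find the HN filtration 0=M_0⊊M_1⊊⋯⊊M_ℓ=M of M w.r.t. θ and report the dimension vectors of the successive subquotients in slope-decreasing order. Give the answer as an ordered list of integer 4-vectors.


Barcode: M ≅ I[1,1]^2, I[1,4], I[3,3]^2, I[3,4]. HN layers by μ_θ (4 steps, strictly decreasing):
  μ^(1)=22; μ^(2)=17; μ^(3)=-3; μ^(4)=-23

((0, 0, 0, 2); (2, 0, 0, 0); (1, 1, 1, 0); (0, 0, 3, 0))


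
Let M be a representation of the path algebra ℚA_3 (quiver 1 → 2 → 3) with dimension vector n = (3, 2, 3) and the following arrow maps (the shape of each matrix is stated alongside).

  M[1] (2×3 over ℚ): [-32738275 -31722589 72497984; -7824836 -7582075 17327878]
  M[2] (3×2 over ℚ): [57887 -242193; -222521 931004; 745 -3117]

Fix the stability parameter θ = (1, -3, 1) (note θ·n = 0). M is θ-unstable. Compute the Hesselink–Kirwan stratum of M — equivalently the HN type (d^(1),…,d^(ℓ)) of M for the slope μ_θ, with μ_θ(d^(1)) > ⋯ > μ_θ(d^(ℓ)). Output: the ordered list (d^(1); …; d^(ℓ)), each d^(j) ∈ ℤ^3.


Interval decomposition of M: I[1,1], I[1,3]^2, I[3,3].
HN type (ℓ=2): μ^(1)=1; μ^(2)=-1

((1, 0, 3); (2, 2, 0))


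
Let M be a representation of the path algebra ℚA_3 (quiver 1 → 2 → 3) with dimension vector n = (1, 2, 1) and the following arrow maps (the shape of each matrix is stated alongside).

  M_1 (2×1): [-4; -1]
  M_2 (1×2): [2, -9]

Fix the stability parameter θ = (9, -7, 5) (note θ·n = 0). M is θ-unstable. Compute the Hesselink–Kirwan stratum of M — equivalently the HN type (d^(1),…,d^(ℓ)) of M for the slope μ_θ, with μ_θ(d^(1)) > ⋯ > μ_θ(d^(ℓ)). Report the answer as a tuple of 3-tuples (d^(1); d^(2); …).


Via rank(M_{q-1}∘⋯∘M_p): M ≅ I[1,3], I[2,2].
μ_θ-semistable layers: μ^(1)=5; μ^(2)=1; μ^(3)=-7

((0, 0, 1); (1, 1, 0); (0, 1, 0))


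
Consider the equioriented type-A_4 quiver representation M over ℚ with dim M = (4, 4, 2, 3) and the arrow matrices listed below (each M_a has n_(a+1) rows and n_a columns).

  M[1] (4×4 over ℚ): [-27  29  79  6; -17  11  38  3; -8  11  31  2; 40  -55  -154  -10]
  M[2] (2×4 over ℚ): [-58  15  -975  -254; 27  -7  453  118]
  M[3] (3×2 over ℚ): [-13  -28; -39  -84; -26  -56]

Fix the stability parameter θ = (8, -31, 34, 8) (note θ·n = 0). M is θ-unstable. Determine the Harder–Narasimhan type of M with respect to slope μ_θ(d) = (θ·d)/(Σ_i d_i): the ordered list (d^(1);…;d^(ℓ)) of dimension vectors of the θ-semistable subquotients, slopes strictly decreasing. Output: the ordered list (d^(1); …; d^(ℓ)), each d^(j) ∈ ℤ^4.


Interval decomposition of M: I[1,2]^2, I[1,3], I[1,4], I[4,4]^2.
HN type (ℓ=4): μ^(1)=34; μ^(2)=21; μ^(3)=8; μ^(4)=-23/2

((0, 0, 1, 0); (0, 0, 1, 1); (0, 0, 0, 2); (4, 4, 0, 0))


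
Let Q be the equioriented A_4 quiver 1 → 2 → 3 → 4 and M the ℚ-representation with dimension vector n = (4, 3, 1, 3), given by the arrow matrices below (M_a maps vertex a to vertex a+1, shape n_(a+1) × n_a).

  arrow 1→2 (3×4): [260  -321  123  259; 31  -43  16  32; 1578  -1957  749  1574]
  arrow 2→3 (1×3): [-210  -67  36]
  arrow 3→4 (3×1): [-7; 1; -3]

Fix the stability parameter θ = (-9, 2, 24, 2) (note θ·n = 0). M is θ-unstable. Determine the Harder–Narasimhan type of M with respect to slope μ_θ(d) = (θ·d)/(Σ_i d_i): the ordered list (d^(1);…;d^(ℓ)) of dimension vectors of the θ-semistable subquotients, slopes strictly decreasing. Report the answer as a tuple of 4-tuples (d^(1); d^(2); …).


Interval decomposition of M: I[1,1], I[1,2]^2, I[1,4], I[4,4]^2.
HN type (ℓ=3): μ^(1)=13; μ^(2)=2; μ^(3)=-9

((0, 0, 1, 1); (0, 3, 0, 2); (4, 0, 0, 0))


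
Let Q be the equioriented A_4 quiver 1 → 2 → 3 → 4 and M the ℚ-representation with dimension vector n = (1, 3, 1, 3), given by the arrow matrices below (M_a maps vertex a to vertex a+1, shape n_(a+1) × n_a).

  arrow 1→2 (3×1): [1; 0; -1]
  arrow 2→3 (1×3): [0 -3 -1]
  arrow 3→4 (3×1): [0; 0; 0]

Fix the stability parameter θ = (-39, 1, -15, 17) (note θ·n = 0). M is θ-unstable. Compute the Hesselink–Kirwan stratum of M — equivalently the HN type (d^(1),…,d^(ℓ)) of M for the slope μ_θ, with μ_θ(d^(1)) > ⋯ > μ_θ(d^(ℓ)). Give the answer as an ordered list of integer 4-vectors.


Via rank(M_{q-1}∘⋯∘M_p): M ≅ I[1,3], I[2,2]^2, I[4,4]^3.
μ_θ-semistable layers: μ^(1)=17; μ^(2)=1; μ^(3)=-7; μ^(4)=-39

((0, 0, 0, 3); (0, 2, 0, 0); (0, 1, 1, 0); (1, 0, 0, 0))


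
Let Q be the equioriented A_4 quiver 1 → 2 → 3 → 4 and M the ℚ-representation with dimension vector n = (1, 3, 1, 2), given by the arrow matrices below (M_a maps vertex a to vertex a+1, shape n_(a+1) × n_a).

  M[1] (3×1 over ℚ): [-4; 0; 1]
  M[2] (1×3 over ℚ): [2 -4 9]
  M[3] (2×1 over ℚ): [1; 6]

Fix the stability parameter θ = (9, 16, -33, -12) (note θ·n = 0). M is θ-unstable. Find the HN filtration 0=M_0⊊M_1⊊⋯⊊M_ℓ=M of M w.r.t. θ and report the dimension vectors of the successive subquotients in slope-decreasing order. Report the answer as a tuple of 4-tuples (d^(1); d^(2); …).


Barcode: M ≅ I[1,4], I[2,2]^2, I[4,4]. HN layers by μ_θ (3 steps, strictly decreasing):
  μ^(1)=16; μ^(2)=-5; μ^(3)=-12

((0, 2, 0, 0); (1, 1, 1, 1); (0, 0, 0, 1))


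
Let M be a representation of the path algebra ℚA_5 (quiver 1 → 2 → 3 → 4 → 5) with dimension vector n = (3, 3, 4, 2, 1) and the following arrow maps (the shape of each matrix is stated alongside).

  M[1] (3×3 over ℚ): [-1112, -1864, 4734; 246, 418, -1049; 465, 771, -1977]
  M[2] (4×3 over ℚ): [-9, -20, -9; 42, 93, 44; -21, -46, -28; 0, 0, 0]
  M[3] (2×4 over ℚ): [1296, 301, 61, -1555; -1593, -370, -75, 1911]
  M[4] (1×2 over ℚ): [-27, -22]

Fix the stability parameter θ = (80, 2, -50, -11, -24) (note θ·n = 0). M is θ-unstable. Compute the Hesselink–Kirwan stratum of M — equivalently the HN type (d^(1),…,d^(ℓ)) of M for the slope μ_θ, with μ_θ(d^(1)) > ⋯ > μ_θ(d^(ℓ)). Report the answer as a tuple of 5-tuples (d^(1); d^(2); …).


Barcode: M ≅ I[1,1], I[1,4], I[1,5], I[2,3], I[3,3]. HN layers by μ_θ (5 steps, strictly decreasing):
  μ^(1)=80; μ^(2)=21/4; μ^(3)=-3/5; μ^(4)=-24; μ^(5)=-50

((1, 0, 0, 0, 0); (1, 1, 1, 1, 0); (1, 1, 1, 1, 1); (0, 1, 1, 0, 0); (0, 0, 1, 0, 0))


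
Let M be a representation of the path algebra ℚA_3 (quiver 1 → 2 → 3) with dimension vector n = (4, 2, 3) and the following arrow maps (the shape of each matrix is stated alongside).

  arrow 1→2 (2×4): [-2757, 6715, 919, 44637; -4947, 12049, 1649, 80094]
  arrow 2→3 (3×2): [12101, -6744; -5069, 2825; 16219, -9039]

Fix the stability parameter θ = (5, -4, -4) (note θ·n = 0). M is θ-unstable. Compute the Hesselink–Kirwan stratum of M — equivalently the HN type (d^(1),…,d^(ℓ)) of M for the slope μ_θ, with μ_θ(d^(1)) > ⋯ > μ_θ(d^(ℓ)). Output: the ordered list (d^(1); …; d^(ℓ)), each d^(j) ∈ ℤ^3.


Via rank(M_{q-1}∘⋯∘M_p): M ≅ I[1,1]^2, I[1,3]^2, I[3,3].
μ_θ-semistable layers: μ^(1)=5; μ^(2)=-1; μ^(3)=-4

((2, 0, 0); (2, 2, 2); (0, 0, 1))


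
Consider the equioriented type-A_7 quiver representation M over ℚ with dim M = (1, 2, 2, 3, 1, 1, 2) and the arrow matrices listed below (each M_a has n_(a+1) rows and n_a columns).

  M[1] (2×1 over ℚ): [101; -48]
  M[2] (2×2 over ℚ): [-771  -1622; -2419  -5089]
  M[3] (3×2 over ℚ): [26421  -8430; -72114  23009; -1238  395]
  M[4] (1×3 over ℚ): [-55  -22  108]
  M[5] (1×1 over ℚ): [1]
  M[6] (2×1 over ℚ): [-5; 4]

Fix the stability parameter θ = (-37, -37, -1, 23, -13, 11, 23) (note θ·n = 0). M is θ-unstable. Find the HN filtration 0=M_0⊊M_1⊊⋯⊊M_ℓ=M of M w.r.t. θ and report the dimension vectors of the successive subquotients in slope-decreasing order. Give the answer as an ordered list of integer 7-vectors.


Barcode: M ≅ I[1,7], I[2,4], I[4,4], I[7,7]. HN layers by μ_θ (5 steps, strictly decreasing):
  μ^(1)=23; μ^(2)=11; μ^(3)=5; μ^(4)=-1; μ^(5)=-37

((0, 0, 0, 2, 0, 0, 2); (0, 0, 0, 0, 0, 1, 0); (0, 0, 0, 1, 1, 0, 0); (0, 0, 2, 0, 0, 0, 0); (1, 2, 0, 0, 0, 0, 0))


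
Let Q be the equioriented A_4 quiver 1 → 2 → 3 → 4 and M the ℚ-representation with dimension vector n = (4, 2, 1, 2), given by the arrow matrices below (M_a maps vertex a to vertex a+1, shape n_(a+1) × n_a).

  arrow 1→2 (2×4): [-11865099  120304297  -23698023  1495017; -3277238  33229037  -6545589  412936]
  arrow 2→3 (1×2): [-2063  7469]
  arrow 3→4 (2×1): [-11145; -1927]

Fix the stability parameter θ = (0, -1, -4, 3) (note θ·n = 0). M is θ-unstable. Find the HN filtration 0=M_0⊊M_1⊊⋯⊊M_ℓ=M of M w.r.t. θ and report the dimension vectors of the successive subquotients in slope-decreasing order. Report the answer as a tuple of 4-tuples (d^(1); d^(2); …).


Barcode: M ≅ I[1,1]^2, I[1,2], I[1,4], I[4,4]. HN layers by μ_θ (4 steps, strictly decreasing):
  μ^(1)=3; μ^(2)=0; μ^(3)=-1/2; μ^(4)=-5/3

((0, 0, 0, 2); (2, 0, 0, 0); (1, 1, 0, 0); (1, 1, 1, 0))


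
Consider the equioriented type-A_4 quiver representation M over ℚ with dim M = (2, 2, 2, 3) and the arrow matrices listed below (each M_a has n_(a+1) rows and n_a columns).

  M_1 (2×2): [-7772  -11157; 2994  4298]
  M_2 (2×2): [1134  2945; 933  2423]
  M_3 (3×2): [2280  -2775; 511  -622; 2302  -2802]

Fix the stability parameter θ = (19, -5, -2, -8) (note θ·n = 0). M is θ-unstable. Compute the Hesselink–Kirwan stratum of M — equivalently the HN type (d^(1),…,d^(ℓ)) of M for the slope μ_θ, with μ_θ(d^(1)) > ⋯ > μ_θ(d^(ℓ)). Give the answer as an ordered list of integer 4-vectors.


Interval decomposition of M: I[1,4]^2, I[4,4].
HN type (ℓ=2): μ^(1)=1; μ^(2)=-8

((2, 2, 2, 2); (0, 0, 0, 1))
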